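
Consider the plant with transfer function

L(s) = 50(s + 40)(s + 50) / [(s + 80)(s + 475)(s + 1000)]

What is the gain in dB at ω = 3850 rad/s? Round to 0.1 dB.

At s = jω = j3850:
zero (s+40): 40 + j3850 → |·| = √(40²+3850²) = √14824100 ≈ 3850.2, ∠ = arctan(3850/40) ≈ 89.40°
zero (s+50): 50 + j3850 → |·| = √(50²+3850²) = √14825000 ≈ 3850.3, ∠ = arctan(3850/50) ≈ 89.26°
pole (s+80): 80 + j3850 → |·| = √(80²+3850²) = √14828900 ≈ 3850.8, ∠ = arctan(3850/80) ≈ 88.81°
pole (s+475): 475 + j3850 → |·| = √(475²+3850²) = √15048125 ≈ 3879.2, ∠ = arctan(3850/475) ≈ 82.97°
pole (s+1000): 1000 + j3850 → |·| = √(1000²+3850²) = √15822500 ≈ 3977.8, ∠ = arctan(3850/1000) ≈ 75.44°
|L| = 50 · 1.4824e+07 / 5.942e+10 ≈ 0.012474
Gain = 20 log₁₀(0.012474) ≈ -38.08 dB

-38.1 dB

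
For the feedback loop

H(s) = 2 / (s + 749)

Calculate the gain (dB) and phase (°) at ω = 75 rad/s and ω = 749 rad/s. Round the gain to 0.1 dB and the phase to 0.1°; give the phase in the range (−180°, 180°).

At s = jω = j75:
pole (s+749): 749 + j75 → |·| = √(749²+75²) = √566626 ≈ 752.75, ∠ = arctan(75/749) ≈ 5.72°
|H| = 2 / 752.75 ≈ 0.0026569
Gain = 20 log₁₀(0.0026569) ≈ -51.51 dB
∠H = 0.00° − 5.72° = -5.72°

At s = jω = j749:
pole (s+749): 749 + j749 → |·| = √(749²+749²) = √1122002 ≈ 1059.2, ∠ = arctan(749/749) ≈ 45.00°
|H| = 2 / 1059.2 ≈ 0.0018882
Gain = 20 log₁₀(0.0018882) ≈ -54.48 dB
∠H = 0.00° − 45.00° = -45.00°

ω = 75: -51.5 dB, -5.7°; ω = 749: -54.5 dB, -45.0°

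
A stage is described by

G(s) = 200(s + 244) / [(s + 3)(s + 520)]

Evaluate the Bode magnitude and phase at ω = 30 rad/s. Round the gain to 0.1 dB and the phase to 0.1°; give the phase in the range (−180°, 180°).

At s = jω = j30:
zero (s+244): 244 + j30 → |·| = √(244²+30²) = √60436 ≈ 245.84, ∠ = arctan(30/244) ≈ 7.01°
pole (s+3): 3 + j30 → |·| = √(3²+30²) = √909 ≈ 30.15, ∠ = arctan(30/3) ≈ 84.29°
pole (s+520): 520 + j30 → |·| = √(520²+30²) = √271300 ≈ 520.86, ∠ = arctan(30/520) ≈ 3.30°
|G| = 200 · 245.84 / 15704 ≈ 3.1309
Gain = 20 log₁₀(3.1309) ≈ 9.91 dB
∠G = 7.01° − 87.59° = -80.58°

9.9 dB, -80.6°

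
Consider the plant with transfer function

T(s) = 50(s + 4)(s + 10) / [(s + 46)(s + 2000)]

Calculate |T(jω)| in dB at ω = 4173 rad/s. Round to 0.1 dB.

At s = jω = j4173:
zero (s+4): 4 + j4173 → |·| = √(4²+4173²) = √17413945 ≈ 4173, ∠ = arctan(4173/4) ≈ 89.95°
zero (s+10): 10 + j4173 → |·| = √(10²+4173²) = √17414029 ≈ 4173, ∠ = arctan(4173/10) ≈ 89.86°
pole (s+46): 46 + j4173 → |·| = √(46²+4173²) = √17416045 ≈ 4173.3, ∠ = arctan(4173/46) ≈ 89.37°
pole (s+2000): 2000 + j4173 → |·| = √(2000²+4173²) = √21413929 ≈ 4627.5, ∠ = arctan(4173/2000) ≈ 64.39°
|T| = 50 · 1.7414e+07 / 1.9312e+07 ≈ 45.086
Gain = 20 log₁₀(45.086) ≈ 33.08 dB

33.1 dB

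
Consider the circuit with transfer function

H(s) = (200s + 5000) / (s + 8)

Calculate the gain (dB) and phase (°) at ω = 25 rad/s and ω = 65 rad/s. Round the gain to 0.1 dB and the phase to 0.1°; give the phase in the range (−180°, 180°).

ω = 25: 48.6 dB, -27.3°; ω = 65: 46.6 dB, -14.0°

Substitute s = j25:
Numerator: 200(j25) + 5000 = 5000 + j5000
Denominator: (j25) + 8 = 8 + j25
|N| = √(5000² + 5000²) ≈ 7071.1, ∠N ≈ 45.00°
|D| = √(8² + 25²) ≈ 26.249, ∠D ≈ 72.26°
|H| = 7071.1 / 26.249 ≈ 269.39
Gain = 20 log₁₀(269.39) ≈ 48.61 dB
∠H = 45.00° − 72.26° = -27.26°

Substitute s = j65:
Numerator: 200(j65) + 5000 = 5000 + j13000
Denominator: (j65) + 8 = 8 + j65
|N| = √(5000² + 13000²) ≈ 13928, ∠N ≈ 68.96°
|D| = √(8² + 65²) ≈ 65.49, ∠D ≈ 82.98°
|H| = 13928 / 65.49 ≈ 212.67
Gain = 20 log₁₀(212.67) ≈ 46.55 dB
∠H = 68.96° − 82.98° = -14.02°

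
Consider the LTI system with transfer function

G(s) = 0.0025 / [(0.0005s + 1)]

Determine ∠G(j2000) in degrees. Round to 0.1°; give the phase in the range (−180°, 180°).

At ω = 2000 rad/s:
pole (1 + j2000·0.0005) = 1 + j1 → |·| ≈ 1.4142, ∠ ≈ 45.00°
∠G = (0°) − (45.00°) = -45.00°

-45.0°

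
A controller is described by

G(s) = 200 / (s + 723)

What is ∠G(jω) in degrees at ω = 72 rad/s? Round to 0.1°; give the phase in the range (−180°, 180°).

-5.7°

At s = jω = j72:
pole (s+723): 723 + j72 → |·| = √(723²+72²) = √527913 ≈ 726.58, ∠ = arctan(72/723) ≈ 5.69°
∠G = 0.00° − 5.69° = -5.69°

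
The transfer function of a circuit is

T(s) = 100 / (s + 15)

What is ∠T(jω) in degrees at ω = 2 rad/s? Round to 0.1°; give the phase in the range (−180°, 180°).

Substitute s = j2:
Numerator: 100 = 100 + j0
Denominator: (j2) + 15 = 15 + j2
|N| = √(100² + 0²) ≈ 100, ∠N ≈ 0.00°
|D| = √(15² + 2²) ≈ 15.133, ∠D ≈ 7.59°
∠T = 0.00° − 7.59° = -7.59°

-7.6°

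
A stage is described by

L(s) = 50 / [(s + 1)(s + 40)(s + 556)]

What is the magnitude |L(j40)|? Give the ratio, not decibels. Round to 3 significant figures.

3.96e-05

At s = jω = j40:
pole (s+1): 1 + j40 → |·| = √(1²+40²) = √1601 ≈ 40.012, ∠ = arctan(40/1) ≈ 88.57°
pole (s+40): 40 + j40 → |·| = √(40²+40²) = √3200 ≈ 56.569, ∠ = arctan(40/40) ≈ 45.00°
pole (s+556): 556 + j40 → |·| = √(556²+40²) = √310736 ≈ 557.44, ∠ = arctan(40/556) ≈ 4.11°
|L| = 50 / 1.2617e+06 ≈ 3.9629e-05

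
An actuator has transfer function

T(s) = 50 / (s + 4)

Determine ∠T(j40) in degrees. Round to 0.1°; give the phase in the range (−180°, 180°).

-84.3°

Substitute s = j40:
Numerator: 50 = 50 + j0
Denominator: (j40) + 4 = 4 + j40
|N| = √(50² + 0²) ≈ 50, ∠N ≈ 0.00°
|D| = √(4² + 40²) ≈ 40.2, ∠D ≈ 84.29°
∠T = 0.00° − 84.29° = -84.29°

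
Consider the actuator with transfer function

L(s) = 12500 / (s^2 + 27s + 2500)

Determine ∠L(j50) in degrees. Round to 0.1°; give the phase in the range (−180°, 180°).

-90.0°

At s = jω = j50:
quadratic: (j50)² + 27·j50 + 2500 = 0 + j1350 → |·| ≈ 1350, ∠ ≈ 90.00°
∠L = 0.00° − 90.00° = -90.00°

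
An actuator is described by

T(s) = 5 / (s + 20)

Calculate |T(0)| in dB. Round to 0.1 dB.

-12.0 dB

T(0) = 5 / (20) = 0.25
20 log₁₀(0.25) ≈ -12.04 dB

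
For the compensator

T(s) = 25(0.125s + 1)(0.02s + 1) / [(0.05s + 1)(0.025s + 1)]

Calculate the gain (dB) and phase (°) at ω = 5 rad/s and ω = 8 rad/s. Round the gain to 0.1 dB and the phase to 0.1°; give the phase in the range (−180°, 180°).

ω = 5: 29.1 dB, 16.6°; ω = 8: 30.3 dB, 21.0°

At ω = 5 rad/s:
zero (1 + j5·0.125) = 1 + j0.625 → |·| ≈ 1.1792, ∠ ≈ 32.01°
zero (1 + j5·0.02) = 1 + j0.1 → |·| ≈ 1.005, ∠ ≈ 5.71°
pole (1 + j5·0.05) = 1 + j0.25 → |·| ≈ 1.0308, ∠ ≈ 14.04°
pole (1 + j5·0.025) = 1 + j0.125 → |·| ≈ 1.0078, ∠ ≈ 7.13°
|T| = 25 · 1.1792 · 1.005 / (1.0308 · 1.0078) ≈ 28.52
Gain = 20 log₁₀(28.52) ≈ 29.10 dB
∠T = (32.01° + 5.71°) − (14.04° + 7.13°) = 16.55°

At ω = 8 rad/s:
zero (1 + j8·0.125) = 1 + j1 → |·| ≈ 1.4142, ∠ ≈ 45.00°
zero (1 + j8·0.02) = 1 + j0.16 → |·| ≈ 1.0127, ∠ ≈ 9.09°
pole (1 + j8·0.05) = 1 + j0.4 → |·| ≈ 1.077, ∠ ≈ 21.80°
pole (1 + j8·0.025) = 1 + j0.2 → |·| ≈ 1.0198, ∠ ≈ 11.31°
|T| = 25 · 1.4142 · 1.0127 / (1.077 · 1.0198) ≈ 32.599
Gain = 20 log₁₀(32.599) ≈ 30.26 dB
∠T = (45.00° + 9.09°) − (21.80° + 11.31°) = 20.98°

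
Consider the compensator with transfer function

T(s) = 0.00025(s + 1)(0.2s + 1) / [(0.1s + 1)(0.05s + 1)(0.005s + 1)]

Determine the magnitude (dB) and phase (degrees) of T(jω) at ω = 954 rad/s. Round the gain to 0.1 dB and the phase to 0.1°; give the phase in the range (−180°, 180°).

At ω = 954 rad/s:
zero (1 + j954·1) = 1 + j954 → |·| ≈ 954, ∠ ≈ 89.94°
zero (1 + j954·0.2) = 1 + j190.8 → |·| ≈ 190.8, ∠ ≈ 89.70°
pole (1 + j954·0.1) = 1 + j95.4 → |·| ≈ 95.405, ∠ ≈ 89.40°
pole (1 + j954·0.05) = 1 + j47.7 → |·| ≈ 47.71, ∠ ≈ 88.80°
pole (1 + j954·0.005) = 1 + j4.77 → |·| ≈ 4.8737, ∠ ≈ 78.16°
|T| = 0.00025 · 954 · 190.8 / (95.405 · 47.71 · 4.8737) ≈ 0.0020513
Gain = 20 log₁₀(0.0020513) ≈ -53.76 dB
∠T = (89.94° + 89.70°) − (89.40° + 88.80° + 78.16°) = -76.72°

-53.8 dB, -76.7°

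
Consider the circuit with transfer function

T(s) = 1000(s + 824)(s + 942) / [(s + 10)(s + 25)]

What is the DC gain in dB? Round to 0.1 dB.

T(0) = 1000·824·942 / (10·25) ≈ 3.1048e+06
20 log₁₀(3.1048e+06) ≈ 129.84 dB

129.8 dB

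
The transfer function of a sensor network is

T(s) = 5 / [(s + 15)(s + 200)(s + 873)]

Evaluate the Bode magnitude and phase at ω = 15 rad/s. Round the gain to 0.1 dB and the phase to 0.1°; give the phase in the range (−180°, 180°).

-117.4 dB, -50.3°

At s = jω = j15:
pole (s+15): 15 + j15 → |·| = √(15²+15²) = √450 ≈ 21.213, ∠ = arctan(15/15) ≈ 45.00°
pole (s+200): 200 + j15 → |·| = √(200²+15²) = √40225 ≈ 200.56, ∠ = arctan(15/200) ≈ 4.29°
pole (s+873): 873 + j15 → |·| = √(873²+15²) = √762354 ≈ 873.13, ∠ = arctan(15/873) ≈ 0.98°
|T| = 5 / 3.7147e+06 ≈ 1.346e-06
Gain = 20 log₁₀(1.346e-06) ≈ -117.42 dB
∠T = 0.00° − 50.27° = -50.27°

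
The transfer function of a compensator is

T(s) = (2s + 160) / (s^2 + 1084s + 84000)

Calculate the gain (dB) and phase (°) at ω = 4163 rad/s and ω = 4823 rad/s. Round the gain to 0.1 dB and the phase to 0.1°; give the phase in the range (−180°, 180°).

Substitute s = j4163:
Numerator: 2(j4163) + 160 = 160 + j8326
Denominator: (j4163)^2 + 1084(j4163) + 84000 = -17246569 + j4512692
|N| = √(160² + 8326²) ≈ 8327.5, ∠N ≈ 88.90°
|D| = √(17246569² + 4512692²) ≈ 1.7827e+07, ∠D ≈ 165.34°
|T| = 8327.5 / 1.7827e+07 ≈ 0.00046713
Gain = 20 log₁₀(0.00046713) ≈ -66.61 dB
∠T = 88.90° − 165.34° = -76.44°

Substitute s = j4823:
Numerator: 2(j4823) + 160 = 160 + j9646
Denominator: (j4823)^2 + 1084(j4823) + 84000 = -23177329 + j5228132
|N| = √(160² + 9646²) ≈ 9647.3, ∠N ≈ 89.05°
|D| = √(23177329² + 5228132²) ≈ 2.376e+07, ∠D ≈ 167.29°
|T| = 9647.3 / 2.376e+07 ≈ 0.00040603
Gain = 20 log₁₀(0.00040603) ≈ -67.83 dB
∠T = 89.05° − 167.29° = -78.24°

ω = 4163: -66.6 dB, -76.4°; ω = 4823: -67.8 dB, -78.2°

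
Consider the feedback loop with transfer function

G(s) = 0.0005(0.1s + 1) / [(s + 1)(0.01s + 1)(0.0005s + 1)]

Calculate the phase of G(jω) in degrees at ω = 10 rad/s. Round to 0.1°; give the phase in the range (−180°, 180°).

-45.3°

At ω = 10 rad/s:
zero (1 + j10·0.1) = 1 + j1 → |·| ≈ 1.4142, ∠ ≈ 45.00°
pole (1 + j10·1) = 1 + j10 → |·| ≈ 10.05, ∠ ≈ 84.29°
pole (1 + j10·0.01) = 1 + j0.1 → |·| ≈ 1.005, ∠ ≈ 5.71°
pole (1 + j10·0.0005) = 1 + j0.005 → |·| ≈ 1, ∠ ≈ 0.29°
∠G = (45.00°) − (84.29° + 5.71° + 0.29°) = -45.29°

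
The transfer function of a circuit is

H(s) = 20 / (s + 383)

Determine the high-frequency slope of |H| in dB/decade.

-20 dB/decade

Each pole contributes −20 dB/decade at high frequency; each zero contributes +20 dB/decade.
Net: 0 zero(s) − 1 pole(s) → -20 dB/decade.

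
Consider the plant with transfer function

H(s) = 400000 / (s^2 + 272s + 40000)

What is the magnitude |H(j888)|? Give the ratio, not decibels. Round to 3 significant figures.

At s = jω = j888:
quadratic: (j888)² + 272·j888 + 40000 = -748544 + j241536 → |·| ≈ 7.8655e+05, ∠ ≈ 162.12°
|H| = 400000 / 7.8655e+05 ≈ 0.50855

0.509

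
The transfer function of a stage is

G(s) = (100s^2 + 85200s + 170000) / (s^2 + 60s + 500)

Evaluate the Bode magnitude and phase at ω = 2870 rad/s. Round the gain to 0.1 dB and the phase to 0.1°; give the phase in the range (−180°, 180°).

Substitute s = j2870:
Numerator: 100(j2870)^2 + 85200(j2870) + 170000 = -823520000 + j244524000
Denominator: (j2870)^2 + 60(j2870) + 500 = -8236400 + j172200
|N| = √(823520000² + 244524000²) ≈ 8.5906e+08, ∠N ≈ 163.46°
|D| = √(8236400² + 172200²) ≈ 8.2382e+06, ∠D ≈ 178.80°
|G| = 8.5906e+08 / 8.2382e+06 ≈ 104.28
Gain = 20 log₁₀(104.28) ≈ 40.36 dB
∠G = 163.46° − 178.80° = -15.34°

40.4 dB, -15.3°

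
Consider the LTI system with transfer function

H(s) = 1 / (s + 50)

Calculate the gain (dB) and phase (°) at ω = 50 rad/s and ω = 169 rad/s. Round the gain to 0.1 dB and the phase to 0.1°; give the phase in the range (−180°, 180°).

ω = 50: -37.0 dB, -45.0°; ω = 169: -44.9 dB, -73.5°

Substitute s = j50:
Numerator: 1 = 1 + j0
Denominator: (j50) + 50 = 50 + j50
|N| = √(1² + 0²) ≈ 1, ∠N ≈ 0.00°
|D| = √(50² + 50²) ≈ 70.711, ∠D ≈ 45.00°
|H| = 1 / 70.711 ≈ 0.014142
Gain = 20 log₁₀(0.014142) ≈ -36.99 dB
∠H = 0.00° − 45.00° = -45.00°

Substitute s = j169:
Numerator: 1 = 1 + j0
Denominator: (j169) + 50 = 50 + j169
|N| = √(1² + 0²) ≈ 1, ∠N ≈ 0.00°
|D| = √(50² + 169²) ≈ 176.24, ∠D ≈ 73.52°
|H| = 1 / 176.24 ≈ 0.0056741
Gain = 20 log₁₀(0.0056741) ≈ -44.92 dB
∠H = 0.00° − 73.52° = -73.52°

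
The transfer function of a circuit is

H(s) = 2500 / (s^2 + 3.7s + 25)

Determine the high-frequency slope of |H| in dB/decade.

Each pole contributes −20 dB/decade at high frequency; each zero contributes +20 dB/decade.
Net: 0 zero(s) − 2 pole(s) → -40 dB/decade.

-40 dB/decade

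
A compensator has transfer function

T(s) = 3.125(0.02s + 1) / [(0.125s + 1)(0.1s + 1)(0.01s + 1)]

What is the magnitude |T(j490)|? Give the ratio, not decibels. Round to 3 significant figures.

0.00205

At ω = 490 rad/s:
zero (1 + j490·0.02) = 1 + j9.8 → |·| ≈ 9.8509, ∠ ≈ 84.17°
pole (1 + j490·0.125) = 1 + j61.25 → |·| ≈ 61.258, ∠ ≈ 89.06°
pole (1 + j490·0.1) = 1 + j49 → |·| ≈ 49.01, ∠ ≈ 88.83°
pole (1 + j490·0.01) = 1 + j4.9 → |·| ≈ 5.001, ∠ ≈ 78.47°
|T| = 3.125 · 9.8509 / (61.258 · 49.01 · 5.001) ≈ 0.0020503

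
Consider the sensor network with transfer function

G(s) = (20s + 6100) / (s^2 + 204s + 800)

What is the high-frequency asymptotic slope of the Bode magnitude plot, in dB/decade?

Each pole contributes −20 dB/decade at high frequency; each zero contributes +20 dB/decade.
Net: 1 zero(s) − 2 pole(s) → -20 dB/decade.

-20 dB/decade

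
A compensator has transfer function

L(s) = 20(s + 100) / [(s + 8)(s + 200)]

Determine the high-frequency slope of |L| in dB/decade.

Each pole contributes −20 dB/decade at high frequency; each zero contributes +20 dB/decade.
Net: 1 zero(s) − 2 pole(s) → -20 dB/decade.

-20 dB/decade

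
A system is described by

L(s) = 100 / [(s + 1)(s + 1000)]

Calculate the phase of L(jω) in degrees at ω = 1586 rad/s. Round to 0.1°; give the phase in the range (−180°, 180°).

At s = jω = j1586:
pole (s+1): 1 + j1586 → |·| = √(1²+1586²) = √2515397 ≈ 1586, ∠ = arctan(1586/1) ≈ 89.96°
pole (s+1000): 1000 + j1586 → |·| = √(1000²+1586²) = √3515396 ≈ 1874.9, ∠ = arctan(1586/1000) ≈ 57.77°
∠L = 0.00° − 147.73° = -147.73°

-147.7°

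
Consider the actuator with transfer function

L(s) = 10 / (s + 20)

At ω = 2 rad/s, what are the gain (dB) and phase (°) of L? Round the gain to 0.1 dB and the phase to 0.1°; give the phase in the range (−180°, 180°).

-6.1 dB, -5.7°

At s = jω = j2:
pole (s+20): 20 + j2 → |·| = √(20²+2²) = √404 ≈ 20.1, ∠ = arctan(2/20) ≈ 5.71°
|L| = 10 / 20.1 ≈ 0.49751
Gain = 20 log₁₀(0.49751) ≈ -6.06 dB
∠L = 0.00° − 5.71° = -5.71°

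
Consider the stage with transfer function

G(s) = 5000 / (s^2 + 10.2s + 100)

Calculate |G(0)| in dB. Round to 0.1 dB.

G(0) = 5000 / 100 = 50
20 log₁₀(50) ≈ 33.98 dB

34.0 dB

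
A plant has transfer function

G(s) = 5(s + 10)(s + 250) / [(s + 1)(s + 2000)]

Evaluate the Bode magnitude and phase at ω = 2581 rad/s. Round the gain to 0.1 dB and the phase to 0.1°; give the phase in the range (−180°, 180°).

12.0 dB, 32.0°

At s = jω = j2581:
zero (s+10): 10 + j2581 → |·| = √(10²+2581²) = √6661661 ≈ 2581, ∠ = arctan(2581/10) ≈ 89.78°
zero (s+250): 250 + j2581 → |·| = √(250²+2581²) = √6724061 ≈ 2593.1, ∠ = arctan(2581/250) ≈ 84.47°
pole (s+1): 1 + j2581 → |·| = √(1²+2581²) = √6661562 ≈ 2581, ∠ = arctan(2581/1) ≈ 89.98°
pole (s+2000): 2000 + j2581 → |·| = √(2000²+2581²) = √10661561 ≈ 3265.2, ∠ = arctan(2581/2000) ≈ 52.23°
|G| = 5 · 6.6928e+06 / 8.4275e+06 ≈ 3.9708
Gain = 20 log₁₀(3.9708) ≈ 11.98 dB
∠G = 174.25° − 142.21° = 32.04°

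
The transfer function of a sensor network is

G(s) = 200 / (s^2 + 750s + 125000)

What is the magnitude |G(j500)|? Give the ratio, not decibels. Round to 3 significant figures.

0.000506

Substitute s = j500:
Numerator: 200 = 200 + j0
Denominator: (j500)^2 + 750(j500) + 125000 = -125000 + j375000
|N| = √(200² + 0²) ≈ 200, ∠N ≈ 0.00°
|D| = √(125000² + 375000²) ≈ 3.9528e+05, ∠D ≈ 108.43°
|G| = 200 / 3.9528e+05 ≈ 0.00050597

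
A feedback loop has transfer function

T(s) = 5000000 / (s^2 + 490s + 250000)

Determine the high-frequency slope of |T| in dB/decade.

Each pole contributes −20 dB/decade at high frequency; each zero contributes +20 dB/decade.
Net: 0 zero(s) − 2 pole(s) → -40 dB/decade.

-40 dB/decade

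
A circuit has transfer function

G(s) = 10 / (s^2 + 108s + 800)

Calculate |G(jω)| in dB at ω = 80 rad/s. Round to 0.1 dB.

-60.3 dB

Substitute s = j80:
Numerator: 10 = 10 + j0
Denominator: (j80)^2 + 108(j80) + 800 = -5600 + j8640
|N| = √(10² + 0²) ≈ 10, ∠N ≈ 0.00°
|D| = √(5600² + 8640²) ≈ 10296, ∠D ≈ 122.95°
|G| = 10 / 10296 ≈ 0.00097125
Gain = 20 log₁₀(0.00097125) ≈ -60.25 dB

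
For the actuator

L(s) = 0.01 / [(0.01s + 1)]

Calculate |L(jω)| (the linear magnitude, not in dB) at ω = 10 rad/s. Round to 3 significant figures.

At ω = 10 rad/s:
pole (1 + j10·0.01) = 1 + j0.1 → |·| ≈ 1.005, ∠ ≈ 5.71°
|L| = 0.01 · 1 / (1.005) ≈ 0.0099502

0.00995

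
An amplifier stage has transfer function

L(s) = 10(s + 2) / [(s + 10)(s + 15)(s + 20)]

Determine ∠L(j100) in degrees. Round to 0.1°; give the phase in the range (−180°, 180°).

At s = jω = j100:
zero (s+2): 2 + j100 → |·| = √(2²+100²) = √10004 ≈ 100.02, ∠ = arctan(100/2) ≈ 88.85°
pole (s+10): 10 + j100 → |·| = √(10²+100²) = √10100 ≈ 100.5, ∠ = arctan(100/10) ≈ 84.29°
pole (s+15): 15 + j100 → |·| = √(15²+100²) = √10225 ≈ 101.12, ∠ = arctan(100/15) ≈ 81.47°
pole (s+20): 20 + j100 → |·| = √(20²+100²) = √10400 ≈ 101.98, ∠ = arctan(100/20) ≈ 78.69°
∠L = 88.85° − 244.45° = -155.60°

-155.6°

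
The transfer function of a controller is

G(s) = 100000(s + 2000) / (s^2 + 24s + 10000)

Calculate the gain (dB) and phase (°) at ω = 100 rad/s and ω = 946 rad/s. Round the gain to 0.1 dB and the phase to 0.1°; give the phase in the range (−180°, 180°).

At s = jω = j100:
zero (s+2000): 2000 + j100 → |·| = √(2000²+100²) = √4010000 ≈ 2002.5, ∠ = arctan(100/2000) ≈ 2.86°
quadratic: (j100)² + 24·j100 + 10000 = 0 + j2400 → |·| ≈ 2400, ∠ ≈ 90.00°
|G| = 100000 · 2002.5 / 2400 ≈ 83438
Gain = 20 log₁₀(83438) ≈ 98.43 dB
∠G = 2.86° − 90.00° = -87.14°

At s = jω = j946:
zero (s+2000): 2000 + j946 → |·| = √(2000²+946²) = √4894916 ≈ 2212.4, ∠ = arctan(946/2000) ≈ 25.31°
quadratic: (j946)² + 24·j946 + 10000 = -884916 + j22704 → |·| ≈ 8.8521e+05, ∠ ≈ 178.53°
|G| = 100000 · 2212.4 / 8.8521e+05 ≈ 249.93
Gain = 20 log₁₀(249.93) ≈ 47.96 dB
∠G = 25.31° − 178.53° = -153.22°

ω = 100: 98.4 dB, -87.1°; ω = 946: 48.0 dB, -153.2°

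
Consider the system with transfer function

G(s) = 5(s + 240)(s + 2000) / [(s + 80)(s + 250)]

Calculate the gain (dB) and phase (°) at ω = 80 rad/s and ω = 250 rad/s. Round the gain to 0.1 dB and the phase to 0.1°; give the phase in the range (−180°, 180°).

At s = jω = j80:
zero (s+240): 240 + j80 → |·| = √(240²+80²) = √64000 ≈ 252.98, ∠ = arctan(80/240) ≈ 18.43°
zero (s+2000): 2000 + j80 → |·| = √(2000²+80²) = √4006400 ≈ 2001.6, ∠ = arctan(80/2000) ≈ 2.29°
pole (s+80): 80 + j80 → |·| = √(80²+80²) = √12800 ≈ 113.14, ∠ = arctan(80/80) ≈ 45.00°
pole (s+250): 250 + j80 → |·| = √(250²+80²) = √68900 ≈ 262.49, ∠ = arctan(80/250) ≈ 17.74°
|G| = 5 · 5.0636e+05 / 29698 ≈ 85.252
Gain = 20 log₁₀(85.252) ≈ 38.61 dB
∠G = 20.72° − 62.74° = -42.02°

At s = jω = j250:
zero (s+240): 240 + j250 → |·| = √(240²+250²) = √120100 ≈ 346.55, ∠ = arctan(250/240) ≈ 46.17°
zero (s+2000): 2000 + j250 → |·| = √(2000²+250²) = √4062500 ≈ 2015.6, ∠ = arctan(250/2000) ≈ 7.13°
pole (s+80): 80 + j250 → |·| = √(80²+250²) = √68900 ≈ 262.49, ∠ = arctan(250/80) ≈ 72.26°
pole (s+250): 250 + j250 → |·| = √(250²+250²) = √125000 ≈ 353.55, ∠ = arctan(250/250) ≈ 45.00°
|G| = 5 · 6.9851e+05 / 92803 ≈ 37.634
Gain = 20 log₁₀(37.634) ≈ 31.51 dB
∠G = 53.30° − 117.26° = -63.96°

ω = 80: 38.6 dB, -42.0°; ω = 250: 31.5 dB, -64.0°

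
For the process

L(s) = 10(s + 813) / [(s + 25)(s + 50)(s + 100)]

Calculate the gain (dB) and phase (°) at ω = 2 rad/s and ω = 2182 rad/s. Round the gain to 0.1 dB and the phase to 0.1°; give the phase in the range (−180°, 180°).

ω = 2: -23.8 dB, -7.9°; ω = 2182: -113.0 dB, 164.2°

At s = jω = j2:
zero (s+813): 813 + j2 → |·| = √(813²+2²) = √660973 ≈ 813, ∠ = arctan(2/813) ≈ 0.14°
pole (s+25): 25 + j2 → |·| = √(25²+2²) = √629 ≈ 25.08, ∠ = arctan(2/25) ≈ 4.57°
pole (s+50): 50 + j2 → |·| = √(50²+2²) = √2504 ≈ 50.04, ∠ = arctan(2/50) ≈ 2.29°
pole (s+100): 100 + j2 → |·| = √(100²+2²) = √10004 ≈ 100.02, ∠ = arctan(2/100) ≈ 1.15°
|L| = 10 · 813 / 1.2553e+05 ≈ 0.064765
Gain = 20 log₁₀(0.064765) ≈ -23.77 dB
∠L = 0.14° − 8.01° = -7.87°

At s = jω = j2182:
zero (s+813): 813 + j2182 → |·| = √(813²+2182²) = √5422093 ≈ 2328.5, ∠ = arctan(2182/813) ≈ 69.56°
pole (s+25): 25 + j2182 → |·| = √(25²+2182²) = √4761749 ≈ 2182.1, ∠ = arctan(2182/25) ≈ 89.34°
pole (s+50): 50 + j2182 → |·| = √(50²+2182²) = √4763624 ≈ 2182.6, ∠ = arctan(2182/50) ≈ 88.69°
pole (s+100): 100 + j2182 → |·| = √(100²+2182²) = √4771124 ≈ 2184.3, ∠ = arctan(2182/100) ≈ 87.38°
|L| = 10 · 2328.5 / 1.0403e+10 ≈ 2.2383e-06
Gain = 20 log₁₀(2.2383e-06) ≈ -113.00 dB
∠L = 69.56° − 265.41° = -195.85° ≡ 164.15° (principal value)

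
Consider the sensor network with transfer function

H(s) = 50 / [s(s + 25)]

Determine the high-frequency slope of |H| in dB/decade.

Each pole contributes −20 dB/decade at high frequency; each zero contributes +20 dB/decade.
Net: 0 zero(s) − 2 pole(s) → -40 dB/decade.

-40 dB/decade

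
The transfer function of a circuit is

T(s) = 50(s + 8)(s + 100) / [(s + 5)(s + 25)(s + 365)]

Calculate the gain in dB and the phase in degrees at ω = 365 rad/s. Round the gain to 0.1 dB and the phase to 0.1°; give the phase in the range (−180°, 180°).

At s = jω = j365:
zero (s+8): 8 + j365 → |·| = √(8²+365²) = √133289 ≈ 365.09, ∠ = arctan(365/8) ≈ 88.74°
zero (s+100): 100 + j365 → |·| = √(100²+365²) = √143225 ≈ 378.45, ∠ = arctan(365/100) ≈ 74.68°
pole (s+5): 5 + j365 → |·| = √(5²+365²) = √133250 ≈ 365.03, ∠ = arctan(365/5) ≈ 89.22°
pole (s+25): 25 + j365 → |·| = √(25²+365²) = √133850 ≈ 365.86, ∠ = arctan(365/25) ≈ 86.08°
pole (s+365): 365 + j365 → |·| = √(365²+365²) = √266450 ≈ 516.19, ∠ = arctan(365/365) ≈ 45.00°
|T| = 50 · 1.3817e+05 / 6.8937e+07 ≈ 0.10021
Gain = 20 log₁₀(0.10021) ≈ -19.98 dB
∠T = 163.42° − 220.30° = -56.88°

-20.0 dB, -56.9°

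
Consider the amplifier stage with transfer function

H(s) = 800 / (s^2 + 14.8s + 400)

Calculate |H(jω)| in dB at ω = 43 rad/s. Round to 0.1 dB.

-5.9 dB

At s = jω = j43:
quadratic: (j43)² + 14.8·j43 + 400 = -1449 + j636.4 → |·| ≈ 1582.6, ∠ ≈ 156.29°
|H| = 800 / 1582.6 ≈ 0.5055
Gain = 20 log₁₀(0.5055) ≈ -5.93 dB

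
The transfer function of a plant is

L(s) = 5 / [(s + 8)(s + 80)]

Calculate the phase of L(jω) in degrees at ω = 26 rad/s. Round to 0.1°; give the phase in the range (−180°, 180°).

At s = jω = j26:
pole (s+8): 8 + j26 → |·| = √(8²+26²) = √740 ≈ 27.203, ∠ = arctan(26/8) ≈ 72.90°
pole (s+80): 80 + j26 → |·| = √(80²+26²) = √7076 ≈ 84.119, ∠ = arctan(26/80) ≈ 18.00°
∠L = 0.00° − 90.90° = -90.90°

-90.9°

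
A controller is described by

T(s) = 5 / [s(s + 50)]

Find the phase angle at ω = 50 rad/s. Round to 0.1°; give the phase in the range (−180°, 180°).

At s = jω = j50:
pole (s+50): 50 + j50 → |·| = √(50²+50²) = √5000 ≈ 70.711, ∠ = arctan(50/50) ≈ 45.00°
pole at origin: |s| = 50, ∠ = 90.00° (in denominator)
∠T = 0.00° − 135.00° = -135.00°

-135.0°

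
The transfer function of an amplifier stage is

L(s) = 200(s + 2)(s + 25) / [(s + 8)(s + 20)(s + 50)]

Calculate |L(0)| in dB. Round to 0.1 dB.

L(0) = 200·2·25 / (8·20·50) = 1.25
20 log₁₀(1.25) ≈ 1.94 dB

1.9 dB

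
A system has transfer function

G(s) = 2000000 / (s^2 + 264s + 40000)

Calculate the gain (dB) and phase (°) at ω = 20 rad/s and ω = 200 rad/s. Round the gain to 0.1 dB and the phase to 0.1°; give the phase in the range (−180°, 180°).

ω = 20: 34.0 dB, -7.6°; ω = 200: 31.6 dB, -90.0°

At s = jω = j20:
quadratic: (j20)² + 264·j20 + 40000 = 39600 + j5280 → |·| ≈ 39950, ∠ ≈ 7.59°
|G| = 2000000 / 39950 ≈ 50.063
Gain = 20 log₁₀(50.063) ≈ 33.99 dB
∠G = 0.00° − 7.59° = -7.59°

At s = jω = j200:
quadratic: (j200)² + 264·j200 + 40000 = 0 + j52800 → |·| ≈ 52800, ∠ ≈ 90.00°
|G| = 2000000 / 52800 ≈ 37.879
Gain = 20 log₁₀(37.879) ≈ 31.57 dB
∠G = 0.00° − 90.00° = -90.00°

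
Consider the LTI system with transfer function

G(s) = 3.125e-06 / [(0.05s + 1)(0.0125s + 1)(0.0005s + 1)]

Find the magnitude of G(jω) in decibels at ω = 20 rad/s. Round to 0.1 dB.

-113.4 dB

At ω = 20 rad/s:
pole (1 + j20·0.05) = 1 + j1 → |·| ≈ 1.4142, ∠ ≈ 45.00°
pole (1 + j20·0.0125) = 1 + j0.25 → |·| ≈ 1.0308, ∠ ≈ 14.04°
pole (1 + j20·0.0005) = 1 + j0.01 → |·| ≈ 1, ∠ ≈ 0.57°
|G| = 3.125e-06 · 1 / (1.4142 · 1.0308 · 1) ≈ 2.1437e-06
Gain = 20 log₁₀(2.1437e-06) ≈ -113.38 dB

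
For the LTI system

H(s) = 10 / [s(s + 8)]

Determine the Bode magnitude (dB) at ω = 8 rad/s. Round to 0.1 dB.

At s = jω = j8:
pole (s+8): 8 + j8 → |·| = √(8²+8²) = √128 ≈ 11.314, ∠ = arctan(8/8) ≈ 45.00°
pole at origin: |s| = 8, ∠ = 90.00° (in denominator)
|H| = 10 / 90.512 ≈ 0.11048
Gain = 20 log₁₀(0.11048) ≈ -19.13 dB

-19.1 dB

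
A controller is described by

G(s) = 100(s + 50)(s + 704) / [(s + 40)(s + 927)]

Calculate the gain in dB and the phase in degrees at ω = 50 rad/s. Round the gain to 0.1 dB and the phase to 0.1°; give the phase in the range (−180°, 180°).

38.5 dB, -5.4°

At s = jω = j50:
zero (s+50): 50 + j50 → |·| = √(50²+50²) = √5000 ≈ 70.711, ∠ = arctan(50/50) ≈ 45.00°
zero (s+704): 704 + j50 → |·| = √(704²+50²) = √498116 ≈ 705.77, ∠ = arctan(50/704) ≈ 4.06°
pole (s+40): 40 + j50 → |·| = √(40²+50²) = √4100 ≈ 64.031, ∠ = arctan(50/40) ≈ 51.34°
pole (s+927): 927 + j50 → |·| = √(927²+50²) = √861829 ≈ 928.35, ∠ = arctan(50/927) ≈ 3.09°
|G| = 100 · 49906 / 59443 ≈ 83.956
Gain = 20 log₁₀(83.956) ≈ 38.48 dB
∠G = 49.06° − 54.43° = -5.37°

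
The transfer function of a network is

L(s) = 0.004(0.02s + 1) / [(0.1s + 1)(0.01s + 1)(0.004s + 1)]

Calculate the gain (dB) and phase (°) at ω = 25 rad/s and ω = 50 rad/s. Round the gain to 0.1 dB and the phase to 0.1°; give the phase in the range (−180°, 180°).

At ω = 25 rad/s:
zero (1 + j25·0.02) = 1 + j0.5 → |·| ≈ 1.118, ∠ ≈ 26.57°
pole (1 + j25·0.1) = 1 + j2.5 → |·| ≈ 2.6926, ∠ ≈ 68.20°
pole (1 + j25·0.01) = 1 + j0.25 → |·| ≈ 1.0308, ∠ ≈ 14.04°
pole (1 + j25·0.004) = 1 + j0.1 → |·| ≈ 1.005, ∠ ≈ 5.71°
|L| = 0.004 · 1.118 / (2.6926 · 1.0308 · 1.005) ≈ 0.0016032
Gain = 20 log₁₀(0.0016032) ≈ -55.90 dB
∠L = (26.57°) − (68.20° + 14.04° + 5.71°) = -61.38°

At ω = 50 rad/s:
zero (1 + j50·0.02) = 1 + j1 → |·| ≈ 1.4142, ∠ ≈ 45.00°
pole (1 + j50·0.1) = 1 + j5 → |·| ≈ 5.099, ∠ ≈ 78.69°
pole (1 + j50·0.01) = 1 + j0.5 → |·| ≈ 1.118, ∠ ≈ 26.57°
pole (1 + j50·0.004) = 1 + j0.2 → |·| ≈ 1.0198, ∠ ≈ 11.31°
|L| = 0.004 · 1.4142 / (5.099 · 1.118 · 1.0198) ≈ 0.00097304
Gain = 20 log₁₀(0.00097304) ≈ -60.24 dB
∠L = (45.00°) − (78.69° + 26.57° + 11.31°) = -71.57°

ω = 25: -55.9 dB, -61.4°; ω = 50: -60.2 dB, -71.6°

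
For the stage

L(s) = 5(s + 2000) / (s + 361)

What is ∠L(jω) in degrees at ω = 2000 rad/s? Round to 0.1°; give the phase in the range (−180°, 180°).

At s = jω = j2000:
zero (s+2000): 2000 + j2000 → |·| = √(2000²+2000²) = √8000000 ≈ 2828.4, ∠ = arctan(2000/2000) ≈ 45.00°
pole (s+361): 361 + j2000 → |·| = √(361²+2000²) = √4130321 ≈ 2032.3, ∠ = arctan(2000/361) ≈ 79.77°
∠L = 45.00° − 79.77° = -34.77°

-34.8°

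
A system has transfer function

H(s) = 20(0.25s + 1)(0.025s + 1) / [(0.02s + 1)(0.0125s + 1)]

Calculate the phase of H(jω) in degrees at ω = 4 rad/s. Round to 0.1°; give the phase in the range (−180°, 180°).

At ω = 4 rad/s:
zero (1 + j4·0.25) = 1 + j1 → |·| ≈ 1.4142, ∠ ≈ 45.00°
zero (1 + j4·0.025) = 1 + j0.1 → |·| ≈ 1.005, ∠ ≈ 5.71°
pole (1 + j4·0.02) = 1 + j0.08 → |·| ≈ 1.0032, ∠ ≈ 4.57°
pole (1 + j4·0.0125) = 1 + j0.05 → |·| ≈ 1.0012, ∠ ≈ 2.86°
∠H = (45.00° + 5.71°) − (4.57° + 2.86°) = 43.28°

43.3°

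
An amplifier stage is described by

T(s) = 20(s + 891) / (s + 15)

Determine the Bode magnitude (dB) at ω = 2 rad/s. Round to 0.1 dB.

61.4 dB

At s = jω = j2:
zero (s+891): 891 + j2 → |·| = √(891²+2²) = √793885 ≈ 891, ∠ = arctan(2/891) ≈ 0.13°
pole (s+15): 15 + j2 → |·| = √(15²+2²) = √229 ≈ 15.133, ∠ = arctan(2/15) ≈ 7.59°
|T| = 20 · 891 / 15.133 ≈ 1177.6
Gain = 20 log₁₀(1177.6) ≈ 61.42 dB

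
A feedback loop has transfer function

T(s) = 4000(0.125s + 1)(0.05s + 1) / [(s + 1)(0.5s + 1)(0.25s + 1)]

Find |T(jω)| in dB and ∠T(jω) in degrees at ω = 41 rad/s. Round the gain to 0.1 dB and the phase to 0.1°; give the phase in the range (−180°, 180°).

14.8 dB, -117.3°

At ω = 41 rad/s:
zero (1 + j41·0.125) = 1 + j5.125 → |·| ≈ 5.2216, ∠ ≈ 78.96°
zero (1 + j41·0.05) = 1 + j2.05 → |·| ≈ 2.2809, ∠ ≈ 64.00°
pole (1 + j41·1) = 1 + j41 → |·| ≈ 41.012, ∠ ≈ 88.60°
pole (1 + j41·0.5) = 1 + j20.5 → |·| ≈ 20.524, ∠ ≈ 87.21°
pole (1 + j41·0.25) = 1 + j10.25 → |·| ≈ 10.299, ∠ ≈ 84.43°
|T| = 4000 · 5.2216 · 2.2809 / (41.012 · 20.524 · 10.299) ≈ 5.4954
Gain = 20 log₁₀(5.4954) ≈ 14.80 dB
∠T = (78.96° + 64.00°) − (88.60° + 87.21° + 84.43°) = -117.28°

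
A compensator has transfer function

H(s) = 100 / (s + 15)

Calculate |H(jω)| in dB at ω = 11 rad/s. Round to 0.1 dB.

14.6 dB

At s = jω = j11:
pole (s+15): 15 + j11 → |·| = √(15²+11²) = √346 ≈ 18.601, ∠ = arctan(11/15) ≈ 36.25°
|H| = 100 / 18.601 ≈ 5.3761
Gain = 20 log₁₀(5.3761) ≈ 14.61 dB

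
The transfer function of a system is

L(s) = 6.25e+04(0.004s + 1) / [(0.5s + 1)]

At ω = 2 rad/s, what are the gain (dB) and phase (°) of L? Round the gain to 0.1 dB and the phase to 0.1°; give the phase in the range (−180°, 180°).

At ω = 2 rad/s:
zero (1 + j2·0.004) = 1 + j0.008 → |·| ≈ 1, ∠ ≈ 0.46°
pole (1 + j2·0.5) = 1 + j1 → |·| ≈ 1.4142, ∠ ≈ 45.00°
|L| = 6.25e+04 · 1 / (1.4142) ≈ 44195
Gain = 20 log₁₀(44195) ≈ 92.91 dB
∠L = (0.46°) − (45.00°) = -44.54°

92.9 dB, -44.5°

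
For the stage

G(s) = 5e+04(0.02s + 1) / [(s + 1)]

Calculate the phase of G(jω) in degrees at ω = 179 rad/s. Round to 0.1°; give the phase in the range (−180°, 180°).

At ω = 179 rad/s:
zero (1 + j179·0.02) = 1 + j3.58 → |·| ≈ 3.717, ∠ ≈ 74.39°
pole (1 + j179·1) = 1 + j179 → |·| ≈ 179, ∠ ≈ 89.68°
∠G = (74.39°) − (89.68°) = -15.29°

-15.3°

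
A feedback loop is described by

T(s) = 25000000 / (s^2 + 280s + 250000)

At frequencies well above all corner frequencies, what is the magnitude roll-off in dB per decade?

Each pole contributes −20 dB/decade at high frequency; each zero contributes +20 dB/decade.
Net: 0 zero(s) − 2 pole(s) → -40 dB/decade.

-40 dB/decade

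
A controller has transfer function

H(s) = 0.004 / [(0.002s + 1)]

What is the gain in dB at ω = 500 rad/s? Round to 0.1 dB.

-51.0 dB

At ω = 500 rad/s:
pole (1 + j500·0.002) = 1 + j1 → |·| ≈ 1.4142, ∠ ≈ 45.00°
|H| = 0.004 · 1 / (1.4142) ≈ 0.0028285
Gain = 20 log₁₀(0.0028285) ≈ -50.97 dB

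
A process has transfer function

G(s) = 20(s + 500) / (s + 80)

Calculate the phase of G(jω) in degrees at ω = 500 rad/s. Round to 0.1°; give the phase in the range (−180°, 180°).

-35.9°

At s = jω = j500:
zero (s+500): 500 + j500 → |·| = √(500²+500²) = √500000 ≈ 707.11, ∠ = arctan(500/500) ≈ 45.00°
pole (s+80): 80 + j500 → |·| = √(80²+500²) = √256400 ≈ 506.36, ∠ = arctan(500/80) ≈ 80.91°
∠G = 45.00° − 80.91° = -35.91°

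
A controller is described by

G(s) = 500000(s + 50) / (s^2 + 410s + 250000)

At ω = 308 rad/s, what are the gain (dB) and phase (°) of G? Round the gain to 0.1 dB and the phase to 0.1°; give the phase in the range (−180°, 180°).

57.8 dB, 41.6°

At s = jω = j308:
zero (s+50): 50 + j308 → |·| = √(50²+308²) = √97364 ≈ 312.03, ∠ = arctan(308/50) ≈ 80.78°
quadratic: (j308)² + 410·j308 + 250000 = 155136 + j126280 → |·| ≈ 2.0003e+05, ∠ ≈ 39.15°
|G| = 500000 · 312.03 / 2.0003e+05 ≈ 779.96
Gain = 20 log₁₀(779.96) ≈ 57.84 dB
∠G = 80.78° − 39.15° = 41.63°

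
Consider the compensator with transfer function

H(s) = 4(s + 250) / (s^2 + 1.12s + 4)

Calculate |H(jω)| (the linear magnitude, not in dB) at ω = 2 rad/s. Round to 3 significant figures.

446

At s = jω = j2:
zero (s+250): 250 + j2 → |·| = √(250²+2²) = √62504 ≈ 250.01, ∠ = arctan(2/250) ≈ 0.46°
quadratic: (j2)² + 1.12·j2 + 4 = 0 + j2.24 → |·| ≈ 2.24, ∠ ≈ 90.00°
|H| = 4 · 250.01 / 2.24 ≈ 446.45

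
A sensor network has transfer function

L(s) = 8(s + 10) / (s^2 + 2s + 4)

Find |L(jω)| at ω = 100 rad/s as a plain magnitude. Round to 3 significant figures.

0.0804

At s = jω = j100:
zero (s+10): 10 + j100 → |·| = √(10²+100²) = √10100 ≈ 100.5, ∠ = arctan(100/10) ≈ 84.29°
quadratic: (j100)² + 2·j100 + 4 = -9996 + j200 → |·| ≈ 9998, ∠ ≈ 178.85°
|L| = 8 · 100.5 / 9998 ≈ 0.080416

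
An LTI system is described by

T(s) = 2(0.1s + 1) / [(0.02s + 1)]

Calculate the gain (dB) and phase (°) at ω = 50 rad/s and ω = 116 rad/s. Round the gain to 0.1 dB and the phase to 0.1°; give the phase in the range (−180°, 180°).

ω = 50: 17.2 dB, 33.7°; ω = 116: 19.3 dB, 18.4°

At ω = 50 rad/s:
zero (1 + j50·0.1) = 1 + j5 → |·| ≈ 5.099, ∠ ≈ 78.69°
pole (1 + j50·0.02) = 1 + j1 → |·| ≈ 1.4142, ∠ ≈ 45.00°
|T| = 2 · 5.099 / (1.4142) ≈ 7.2111
Gain = 20 log₁₀(7.2111) ≈ 17.16 dB
∠T = (78.69°) − (45.00°) = 33.69°

At ω = 116 rad/s:
zero (1 + j116·0.1) = 1 + j11.6 → |·| ≈ 11.643, ∠ ≈ 85.07°
pole (1 + j116·0.02) = 1 + j2.32 → |·| ≈ 2.5263, ∠ ≈ 66.68°
|T| = 2 · 11.643 / (2.5263) ≈ 9.2174
Gain = 20 log₁₀(9.2174) ≈ 19.29 dB
∠T = (85.07°) − (66.68°) = 18.39°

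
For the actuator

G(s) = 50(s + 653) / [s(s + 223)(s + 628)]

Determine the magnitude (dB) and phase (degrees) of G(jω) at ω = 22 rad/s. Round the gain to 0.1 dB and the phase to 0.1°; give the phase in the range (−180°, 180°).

At s = jω = j22:
zero (s+653): 653 + j22 → |·| = √(653²+22²) = √426893 ≈ 653.37, ∠ = arctan(22/653) ≈ 1.93°
pole (s+223): 223 + j22 → |·| = √(223²+22²) = √50213 ≈ 224.08, ∠ = arctan(22/223) ≈ 5.63°
pole (s+628): 628 + j22 → |·| = √(628²+22²) = √394868 ≈ 628.39, ∠ = arctan(22/628) ≈ 2.01°
pole at origin: |s| = 22, ∠ = 90.00° (in denominator)
|G| = 50 · 653.37 / 3.0978e+06 ≈ 0.010546
Gain = 20 log₁₀(0.010546) ≈ -39.54 dB
∠G = 1.93° − 97.64° = -95.71°

-39.5 dB, -95.7°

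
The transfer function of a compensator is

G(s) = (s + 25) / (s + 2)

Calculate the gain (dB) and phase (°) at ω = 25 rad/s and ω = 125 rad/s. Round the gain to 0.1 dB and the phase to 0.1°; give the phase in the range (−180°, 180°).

At s = jω = j25:
zero (s+25): 25 + j25 → |·| = √(25²+25²) = √1250 ≈ 35.355, ∠ = arctan(25/25) ≈ 45.00°
pole (s+2): 2 + j25 → |·| = √(2²+25²) = √629 ≈ 25.08, ∠ = arctan(25/2) ≈ 85.43°
|G| = 1 · 35.355 / 25.08 ≈ 1.4097
Gain = 20 log₁₀(1.4097) ≈ 2.98 dB
∠G = 45.00° − 85.43° = -40.43°

At s = jω = j125:
zero (s+25): 25 + j125 → |·| = √(25²+125²) = √16250 ≈ 127.48, ∠ = arctan(125/25) ≈ 78.69°
pole (s+2): 2 + j125 → |·| = √(2²+125²) = √15629 ≈ 125.02, ∠ = arctan(125/2) ≈ 89.08°
|G| = 1 · 127.48 / 125.02 ≈ 1.0197
Gain = 20 log₁₀(1.0197) ≈ 0.17 dB
∠G = 78.69° − 89.08° = -10.39°

ω = 25: 3.0 dB, -40.4°; ω = 125: 0.2 dB, -10.4°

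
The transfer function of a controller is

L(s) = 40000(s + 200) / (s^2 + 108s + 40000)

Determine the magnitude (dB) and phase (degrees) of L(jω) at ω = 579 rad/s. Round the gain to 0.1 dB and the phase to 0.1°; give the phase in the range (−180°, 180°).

38.2 dB, -97.1°

At s = jω = j579:
zero (s+200): 200 + j579 → |·| = √(200²+579²) = √375241 ≈ 612.57, ∠ = arctan(579/200) ≈ 70.94°
quadratic: (j579)² + 108·j579 + 40000 = -295241 + j62532 → |·| ≈ 3.0179e+05, ∠ ≈ 168.04°
|L| = 40000 · 612.57 / 3.0179e+05 ≈ 81.192
Gain = 20 log₁₀(81.192) ≈ 38.19 dB
∠L = 70.94° − 168.04° = -97.10°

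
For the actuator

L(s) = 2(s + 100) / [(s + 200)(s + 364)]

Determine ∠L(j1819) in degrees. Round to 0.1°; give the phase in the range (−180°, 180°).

-75.6°

At s = jω = j1819:
zero (s+100): 100 + j1819 → |·| = √(100²+1819²) = √3318761 ≈ 1821.7, ∠ = arctan(1819/100) ≈ 86.85°
pole (s+200): 200 + j1819 → |·| = √(200²+1819²) = √3348761 ≈ 1830, ∠ = arctan(1819/200) ≈ 83.73°
pole (s+364): 364 + j1819 → |·| = √(364²+1819²) = √3441257 ≈ 1855.1, ∠ = arctan(1819/364) ≈ 78.68°
∠L = 86.85° − 162.41° = -75.56°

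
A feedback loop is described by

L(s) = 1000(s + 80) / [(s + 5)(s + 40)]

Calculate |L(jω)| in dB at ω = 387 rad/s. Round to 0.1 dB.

At s = jω = j387:
zero (s+80): 80 + j387 → |·| = √(80²+387²) = √156169 ≈ 395.18, ∠ = arctan(387/80) ≈ 78.32°
pole (s+5): 5 + j387 → |·| = √(5²+387²) = √149794 ≈ 387.03, ∠ = arctan(387/5) ≈ 89.26°
pole (s+40): 40 + j387 → |·| = √(40²+387²) = √151369 ≈ 389.06, ∠ = arctan(387/40) ≈ 84.10°
|L| = 1000 · 395.18 / 1.5058e+05 ≈ 2.6244
Gain = 20 log₁₀(2.6244) ≈ 8.38 dB

8.4 dB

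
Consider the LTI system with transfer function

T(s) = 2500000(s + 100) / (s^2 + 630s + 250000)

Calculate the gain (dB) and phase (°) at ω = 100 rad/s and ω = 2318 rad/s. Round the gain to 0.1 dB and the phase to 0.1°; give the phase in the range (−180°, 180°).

ω = 100: 63.1 dB, 30.3°; ω = 2318: 60.7 dB, -76.6°

At s = jω = j100:
zero (s+100): 100 + j100 → |·| = √(100²+100²) = √20000 ≈ 141.42, ∠ = arctan(100/100) ≈ 45.00°
quadratic: (j100)² + 630·j100 + 250000 = 240000 + j63000 → |·| ≈ 2.4813e+05, ∠ ≈ 14.71°
|T| = 2500000 · 141.42 / 2.4813e+05 ≈ 1424.9
Gain = 20 log₁₀(1424.9) ≈ 63.08 dB
∠T = 45.00° − 14.71° = 30.29°

At s = jω = j2318:
zero (s+100): 100 + j2318 → |·| = √(100²+2318²) = √5383124 ≈ 2320.2, ∠ = arctan(2318/100) ≈ 87.53°
quadratic: (j2318)² + 630·j2318 + 250000 = -5123124 + j1460340 → |·| ≈ 5.3272e+06, ∠ ≈ 164.09°
|T| = 2500000 · 2320.2 / 5.3272e+06 ≈ 1088.8
Gain = 20 log₁₀(1088.8) ≈ 60.74 dB
∠T = 87.53° − 164.09° = -76.56°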